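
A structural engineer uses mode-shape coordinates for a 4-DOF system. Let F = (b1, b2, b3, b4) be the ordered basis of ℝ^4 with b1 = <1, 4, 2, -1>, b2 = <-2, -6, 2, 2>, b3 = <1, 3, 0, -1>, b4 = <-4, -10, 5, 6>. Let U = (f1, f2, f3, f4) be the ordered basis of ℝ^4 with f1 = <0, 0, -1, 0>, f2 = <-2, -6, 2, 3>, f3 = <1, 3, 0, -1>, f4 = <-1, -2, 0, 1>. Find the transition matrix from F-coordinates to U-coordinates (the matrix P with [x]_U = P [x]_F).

[[-2, -2, 0, -1], [0, 0, 0, 2], [2, -2, 1, 2], [1, 0, 0, 2]]

Let M have columns bj and N have columns fj. Then for every x, N [x]_U = x = M [x]_F, so P = N^(-1) M.
Since det N = -1, N^(-1) has integer entries; multiplying gives P = [[-2, -2, 0, -1], [0, 0, 0, 2], [2, -2, 1, 2], [1, 0, 0, 2]].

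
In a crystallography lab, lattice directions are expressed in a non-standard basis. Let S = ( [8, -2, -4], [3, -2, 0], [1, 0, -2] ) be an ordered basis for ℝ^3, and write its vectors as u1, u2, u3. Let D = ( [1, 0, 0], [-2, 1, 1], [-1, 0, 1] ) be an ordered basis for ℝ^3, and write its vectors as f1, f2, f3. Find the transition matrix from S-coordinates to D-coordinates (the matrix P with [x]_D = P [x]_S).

[[2, 1, -1], [-2, -2, 0], [-2, 2, -2]]

Column j of P is [uj]_D, since P maps S-coordinates to D-coordinates.
Expressing u1 in D: u1 = 2f1 - 2f2 - 2f3, so column 1 of P is [2, -2, -2].
Doing the same for each uj gives P = [[2, 1, -1], [-2, -2, 0], [-2, 2, -2]].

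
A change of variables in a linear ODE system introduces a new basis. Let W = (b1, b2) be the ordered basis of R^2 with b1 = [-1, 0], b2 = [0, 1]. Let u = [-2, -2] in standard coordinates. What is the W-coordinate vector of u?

We seek scalars with c_1 b1 + c_2 b2 = u; equivalently solve M c = u where the columns of M are b1, b2.
System: -c_1 + 0c_2 = -2, 0c_1 + c_2 = -2; solving gives c_1 = 2, c_2 = -2.
Check: 2b1 - 2b2 = [-2, -2].

[2, -2]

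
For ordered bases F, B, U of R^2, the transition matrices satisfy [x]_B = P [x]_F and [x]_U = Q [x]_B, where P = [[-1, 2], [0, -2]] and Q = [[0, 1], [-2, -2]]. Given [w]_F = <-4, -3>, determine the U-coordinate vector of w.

First [w]_B = P [w]_F = <-2, 6>.
Then [w]_U = Q [w]_B = <6, -8>.

<6, -8>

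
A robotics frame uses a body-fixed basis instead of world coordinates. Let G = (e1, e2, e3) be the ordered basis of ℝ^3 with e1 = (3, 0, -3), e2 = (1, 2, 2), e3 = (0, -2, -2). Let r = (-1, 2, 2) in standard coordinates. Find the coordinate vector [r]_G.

(0, -1, -2)

[r]_G is the unique c with M c = r, where M has columns e1, ..., e3.
Solving this 3x3 system gives c = (0, -1, -2).
Check: 0·e1 - e2 - 2e3 = (-1, 2, 2).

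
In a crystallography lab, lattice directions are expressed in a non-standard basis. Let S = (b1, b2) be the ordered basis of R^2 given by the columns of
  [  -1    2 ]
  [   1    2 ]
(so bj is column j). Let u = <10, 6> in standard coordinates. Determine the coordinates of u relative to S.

We seek scalars with c_1 b1 + c_2 b2 = u; equivalently solve M c = u where the columns of M are b1, b2.
System: -c_1 + 2c_2 = 10, c_1 + 2c_2 = 6; solving gives c_1 = -2, c_2 = 4.
Check: -2b1 + 4b2 = <10, 6>.

<-2, 4>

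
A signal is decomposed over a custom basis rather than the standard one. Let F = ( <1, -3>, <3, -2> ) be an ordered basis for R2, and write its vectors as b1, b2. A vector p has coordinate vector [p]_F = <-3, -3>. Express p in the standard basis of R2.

p = M [p]_F, where M has columns b1, b2.
Carrying out the matrix-vector product, p = <-12, 15>.

<-12, 15>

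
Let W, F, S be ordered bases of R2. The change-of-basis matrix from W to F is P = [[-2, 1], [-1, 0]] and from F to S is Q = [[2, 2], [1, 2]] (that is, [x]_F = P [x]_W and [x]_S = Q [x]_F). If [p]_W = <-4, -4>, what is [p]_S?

Apply P to get F-coordinates <4, 4>, then Q to get S-coordinates.
The result is [p]_S = <16, 12>.

<16, 12>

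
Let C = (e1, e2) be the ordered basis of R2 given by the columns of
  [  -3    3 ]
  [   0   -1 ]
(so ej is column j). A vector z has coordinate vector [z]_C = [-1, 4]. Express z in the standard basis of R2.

By definition z = -e1 + 4e2.
Summing componentwise gives [15, -4].

[15, -4]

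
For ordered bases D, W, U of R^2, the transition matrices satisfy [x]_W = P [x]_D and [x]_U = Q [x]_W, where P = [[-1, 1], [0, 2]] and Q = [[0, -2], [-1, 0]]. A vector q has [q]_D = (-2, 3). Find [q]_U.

Apply P to get W-coordinates (5, 6), then Q to get U-coordinates.
The result is [q]_U = (-12, -5).

(-12, -5)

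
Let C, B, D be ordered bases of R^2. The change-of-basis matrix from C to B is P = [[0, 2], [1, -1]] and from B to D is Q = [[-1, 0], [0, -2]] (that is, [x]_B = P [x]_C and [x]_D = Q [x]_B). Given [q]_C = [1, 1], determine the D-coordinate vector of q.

[-2, 0]

Composing the changes, [q]_D = Q P [q]_C.
Q P = [[0, -2], [-2, 2]]; applying this to [1, 1] gives [-2, 0].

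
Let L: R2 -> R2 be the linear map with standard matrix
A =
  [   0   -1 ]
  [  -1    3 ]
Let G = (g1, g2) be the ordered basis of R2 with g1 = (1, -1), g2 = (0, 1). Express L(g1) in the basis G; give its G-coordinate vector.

(1, -3)

Compute L(g1) = A g1 = (1, -4) in standard coordinates.
Then write this in G-coordinates: solve for y in y_1 g1 + y_2 g2 = (1, -4).
This gives y = (1, -3), which is column 1 of [L]_G.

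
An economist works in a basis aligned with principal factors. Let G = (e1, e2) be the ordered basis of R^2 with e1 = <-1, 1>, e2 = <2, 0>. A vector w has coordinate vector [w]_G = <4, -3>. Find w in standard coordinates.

<-10, 4>

w = M [w]_G, where M has columns e1, e2.
Carrying out the matrix-vector product, w = <-10, 4>.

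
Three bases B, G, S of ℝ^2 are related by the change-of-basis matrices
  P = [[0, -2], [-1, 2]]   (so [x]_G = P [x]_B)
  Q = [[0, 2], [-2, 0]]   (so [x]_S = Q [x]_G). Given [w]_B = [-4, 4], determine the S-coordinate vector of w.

Composing the changes, [w]_S = Q P [w]_B.
Q P = [[-2, 4], [0, 4]]; applying this to [-4, 4] gives [24, 16].

[24, 16]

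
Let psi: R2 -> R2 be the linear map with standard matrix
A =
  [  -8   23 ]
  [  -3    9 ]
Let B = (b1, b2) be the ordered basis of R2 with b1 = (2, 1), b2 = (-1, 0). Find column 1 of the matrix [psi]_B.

Compute psi(b1) = A b1 = (7, 3) in standard coordinates.
Then write this in B-coordinates: solve for y in y_1 b1 + y_2 b2 = (7, 3).
This gives y = (3, -1), which is column 1 of [psi]_B.

(3, -1)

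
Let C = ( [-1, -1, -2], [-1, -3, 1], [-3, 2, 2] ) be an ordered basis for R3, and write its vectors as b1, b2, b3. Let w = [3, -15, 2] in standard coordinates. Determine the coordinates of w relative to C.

[w]_C is the unique c with M c = w, where M has columns b1, ..., b3.
Gaussian elimination on [M | w] yields c = (-1, 4, -2).
Check: -b1 + 4b2 - 2b3 = [3, -15, 2].

[-1, 4, -2]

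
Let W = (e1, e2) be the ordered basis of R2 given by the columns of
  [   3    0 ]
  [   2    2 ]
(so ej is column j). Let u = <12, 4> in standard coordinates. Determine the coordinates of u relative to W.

<4, -2>

[u]_W is the unique c with M c = u, where M has columns e1, e2.
System: 3c_1 + 0c_2 = 12, 2c_1 + 2c_2 = 4; solving gives c_1 = 4, c_2 = -2.
Check: 4e1 - 2e2 = <12, 4>.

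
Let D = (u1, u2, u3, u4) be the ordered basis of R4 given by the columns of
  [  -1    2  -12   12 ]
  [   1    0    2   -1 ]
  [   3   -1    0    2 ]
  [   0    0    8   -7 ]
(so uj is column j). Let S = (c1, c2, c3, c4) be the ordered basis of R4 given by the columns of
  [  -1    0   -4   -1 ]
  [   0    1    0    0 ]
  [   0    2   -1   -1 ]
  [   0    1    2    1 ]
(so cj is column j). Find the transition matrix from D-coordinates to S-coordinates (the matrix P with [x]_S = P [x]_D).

Let M have columns uj and N have columns cj. Then for every x, N [x]_S = x = M [x]_D, so P = N^(-1) M.
Since det N = -1, N^(-1) has integer entries; multiplying gives P = [[2, 0, 2, -2], [1, 0, 2, -1], [0, -1, 2, -2], [-1, 2, 2, -2]].

[[2, 0, 2, -2], [1, 0, 2, -1], [0, -1, 2, -2], [-1, 2, 2, -2]]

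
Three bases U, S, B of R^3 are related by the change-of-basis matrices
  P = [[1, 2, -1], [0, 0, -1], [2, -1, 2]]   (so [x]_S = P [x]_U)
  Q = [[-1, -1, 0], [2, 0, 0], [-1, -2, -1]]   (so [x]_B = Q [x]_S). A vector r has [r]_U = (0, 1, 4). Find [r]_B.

Composing the changes, [r]_B = Q P [r]_U.
Q P = [[-1, -2, 2], [2, 4, -2], [-3, -1, 1]]; applying this to (0, 1, 4) gives (6, -4, 3).

(6, -4, 3)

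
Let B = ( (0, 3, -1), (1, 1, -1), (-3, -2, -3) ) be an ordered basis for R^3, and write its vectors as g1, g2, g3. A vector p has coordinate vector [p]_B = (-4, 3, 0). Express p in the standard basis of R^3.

By definition p = -4g1 + 3g2 + 0·g3.
Summing componentwise gives (3, -9, 1).

(3, -9, 1)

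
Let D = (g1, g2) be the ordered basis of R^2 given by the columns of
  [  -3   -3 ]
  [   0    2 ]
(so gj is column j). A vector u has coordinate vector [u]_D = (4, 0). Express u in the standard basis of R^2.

By definition u = 4g1 + 0·g2.
Summing componentwise gives (-12, 0).

(-12, 0)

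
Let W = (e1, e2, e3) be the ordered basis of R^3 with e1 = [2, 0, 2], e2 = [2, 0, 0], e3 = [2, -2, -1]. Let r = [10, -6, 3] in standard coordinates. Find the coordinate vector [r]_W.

[3, -1, 3]

Write r = c_1 e1 + ... + c_3 e3 and solve for the c_i.
Solving this 3x3 system gives c = (3, -1, 3).
Check: 3e1 - e2 + 3e3 = [10, -6, 3].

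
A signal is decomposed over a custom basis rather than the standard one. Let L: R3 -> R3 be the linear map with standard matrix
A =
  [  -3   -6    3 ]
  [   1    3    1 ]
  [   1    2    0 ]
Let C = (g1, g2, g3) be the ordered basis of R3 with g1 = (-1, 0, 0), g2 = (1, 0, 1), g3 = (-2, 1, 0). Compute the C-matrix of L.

[[-2, -3, -2], [-1, 1, 0], [-1, 2, 1]]

The j-th column of [L]_C is [L(gj)]_C.
L(g1) = A g1 = (3, -1, -1) = -2g1 - g2 - g3, so column 1 is (-2, -1, -1).
Repeating for g2, g3 and assembling the columns gives [[-2, -3, -2], [-1, 1, 0], [-1, 2, 1]].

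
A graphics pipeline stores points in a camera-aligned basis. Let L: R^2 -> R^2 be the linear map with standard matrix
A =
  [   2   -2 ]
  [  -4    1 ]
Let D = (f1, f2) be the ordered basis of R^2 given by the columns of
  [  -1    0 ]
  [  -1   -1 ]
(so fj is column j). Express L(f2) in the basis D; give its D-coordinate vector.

<-2, 3>

Compute L(f2) = A f2 = <2, -1> in standard coordinates.
Then write this in D-coordinates: solve for y in y_1 f1 + y_2 f2 = <2, -1>.
This gives y = <-2, 3>, which is column 2 of [L]_D.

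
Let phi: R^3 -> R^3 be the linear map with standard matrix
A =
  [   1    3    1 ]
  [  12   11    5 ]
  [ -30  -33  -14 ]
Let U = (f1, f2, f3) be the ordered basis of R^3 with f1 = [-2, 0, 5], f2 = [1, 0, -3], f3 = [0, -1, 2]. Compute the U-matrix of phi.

[[-1, 0, 0], [1, -2, -1], [-1, 3, 1]]

With P the matrix whose columns are f1, ..., f3, [phi]_U = P^(-1) A P.
Column by column: phi(f1) = A f1 = [3, 1, -10]; its U-coordinates [-1, 1, -1] give column 1.
Continuing for each basis vector yields [phi]_U = [[-1, 0, 0], [1, -2, -1], [-1, 3, 1]].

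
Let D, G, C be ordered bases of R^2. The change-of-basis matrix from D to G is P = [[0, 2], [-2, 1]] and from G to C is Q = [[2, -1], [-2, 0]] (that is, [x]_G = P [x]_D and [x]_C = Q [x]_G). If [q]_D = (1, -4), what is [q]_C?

(-10, 16)

Apply P to get G-coordinates (-8, -6), then Q to get C-coordinates.
The result is [q]_C = (-10, 16).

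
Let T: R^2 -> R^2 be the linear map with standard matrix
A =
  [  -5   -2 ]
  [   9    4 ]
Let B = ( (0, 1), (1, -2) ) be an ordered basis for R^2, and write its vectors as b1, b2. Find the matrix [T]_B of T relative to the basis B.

The j-th column of [T]_B is [T(bj)]_B.
T(b1) = A b1 = (-2, 4) = 0·b1 - 2b2, so column 1 is (0, -2).
Repeating for b2 and assembling the columns gives [[0, -1], [-2, -1]].

[[0, -1], [-2, -1]]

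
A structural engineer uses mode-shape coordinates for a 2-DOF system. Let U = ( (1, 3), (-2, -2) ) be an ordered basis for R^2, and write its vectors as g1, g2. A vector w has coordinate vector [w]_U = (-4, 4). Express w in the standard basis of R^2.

(-12, -20)

w = M [w]_U, where M has columns g1, g2.
Carrying out the matrix-vector product, w = (-12, -20).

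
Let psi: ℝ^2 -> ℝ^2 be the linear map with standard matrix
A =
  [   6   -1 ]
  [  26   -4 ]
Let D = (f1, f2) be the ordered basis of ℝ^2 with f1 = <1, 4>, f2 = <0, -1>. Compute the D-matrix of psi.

The j-th column of [psi]_D is [psi(fj)]_D.
psi(f1) = A f1 = <2, 10> = 2f1 - 2f2, so column 1 is <2, -2>.
Repeating for f2 and assembling the columns gives [[2, 1], [-2, 0]].

[[2, 1], [-2, 0]]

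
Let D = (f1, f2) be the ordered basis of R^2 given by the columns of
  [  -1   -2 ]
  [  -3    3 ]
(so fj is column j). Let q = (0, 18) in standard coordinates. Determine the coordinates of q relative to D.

(-4, 2)

[q]_D is the unique c with M c = q, where M has columns f1, f2.
System: -c_1 - 2c_2 = 0, -3c_1 + 3c_2 = 18; solving gives c_1 = -4, c_2 = 2.
Check: -4f1 + 2f2 = (0, 18).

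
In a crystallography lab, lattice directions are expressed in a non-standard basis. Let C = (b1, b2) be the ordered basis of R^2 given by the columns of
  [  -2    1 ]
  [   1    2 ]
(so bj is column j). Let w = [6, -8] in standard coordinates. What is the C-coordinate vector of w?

[-4, -2]

[w]_C is the unique c with M c = w, where M has columns b1, b2.
System: -2c_1 + c_2 = 6, c_1 + 2c_2 = -8; solving gives c_1 = -4, c_2 = -2.
Check: -4b1 - 2b2 = [6, -8].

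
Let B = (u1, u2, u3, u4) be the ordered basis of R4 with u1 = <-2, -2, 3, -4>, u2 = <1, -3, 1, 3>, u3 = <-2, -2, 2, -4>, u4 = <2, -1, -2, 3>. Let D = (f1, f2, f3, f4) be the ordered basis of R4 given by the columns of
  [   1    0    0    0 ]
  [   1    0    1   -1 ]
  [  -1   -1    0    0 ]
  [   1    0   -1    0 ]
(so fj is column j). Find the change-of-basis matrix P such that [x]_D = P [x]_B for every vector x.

[[-2, 1, -2, 2], [-1, -2, 0, 0], [2, -2, 2, -1], [2, 2, 2, 2]]

Let M have columns uj and N have columns fj. Then for every x, N [x]_D = x = M [x]_B, so P = N^(-1) M.
Since det N = -1, N^(-1) has integer entries; multiplying gives P = [[-2, 1, -2, 2], [-1, -2, 0, 0], [2, -2, 2, -1], [2, 2, 2, 2]].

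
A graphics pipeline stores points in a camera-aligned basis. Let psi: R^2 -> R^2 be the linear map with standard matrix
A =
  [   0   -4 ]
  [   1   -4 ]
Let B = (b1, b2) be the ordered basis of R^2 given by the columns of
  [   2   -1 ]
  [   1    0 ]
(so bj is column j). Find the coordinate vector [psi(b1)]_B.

<-2, 0>

Compute psi(b1) = A b1 = <-4, -2> in standard coordinates.
Then write this in B-coordinates: solve for y in y_1 b1 + y_2 b2 = <-4, -2>.
This gives y = <-2, 0>, which is column 1 of [psi]_B.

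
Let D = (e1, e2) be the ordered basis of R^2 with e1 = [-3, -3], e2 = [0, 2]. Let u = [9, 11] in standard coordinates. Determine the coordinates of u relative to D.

[u]_D is the unique c with M c = u, where M has columns e1, e2.
System: -3c_1 + 0c_2 = 9, -3c_1 + 2c_2 = 11; solving gives c_1 = -3, c_2 = 1.
Check: -3e1 + e2 = [9, 11].

[-3, 1]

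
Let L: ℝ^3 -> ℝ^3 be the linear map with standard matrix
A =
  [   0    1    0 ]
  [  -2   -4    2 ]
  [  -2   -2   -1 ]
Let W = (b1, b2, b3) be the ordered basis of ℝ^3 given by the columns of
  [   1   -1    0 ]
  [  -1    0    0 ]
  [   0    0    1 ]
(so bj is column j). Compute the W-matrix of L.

The j-th column of [L]_W is [L(bj)]_W.
L(b1) = A b1 = [-1, 2, 0] = -2b1 - b2 + 0·b3, so column 1 is [-2, -1, 0].
Repeating for b2, b3 and assembling the columns gives [[-2, -2, -2], [-1, -2, -2], [0, 2, -1]].

[[-2, -2, -2], [-1, -2, -2], [0, 2, -1]]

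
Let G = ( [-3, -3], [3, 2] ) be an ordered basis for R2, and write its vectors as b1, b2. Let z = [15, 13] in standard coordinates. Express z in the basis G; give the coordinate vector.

[-3, 2]

Write z = c_1 b1 + c_2 b2 and solve for the c_i.
System: -3c_1 + 3c_2 = 15, -3c_1 + 2c_2 = 13; solving gives c_1 = -3, c_2 = 2.
Check: -3b1 + 2b2 = [15, 13].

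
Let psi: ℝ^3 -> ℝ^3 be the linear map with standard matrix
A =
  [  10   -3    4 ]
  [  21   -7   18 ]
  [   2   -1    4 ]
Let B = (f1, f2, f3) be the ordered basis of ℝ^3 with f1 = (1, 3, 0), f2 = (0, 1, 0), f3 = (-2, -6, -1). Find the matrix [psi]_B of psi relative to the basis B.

[[3, -1, -2], [-3, 2, 0], [1, 1, 2]]

With P the matrix whose columns are f1, ..., f3, [psi]_B = P^(-1) A P.
Column by column: psi(f1) = A f1 = (1, 0, -1); its B-coordinates (3, -3, 1) give column 1.
Continuing for each basis vector yields [psi]_B = [[3, -1, -2], [-3, 2, 0], [1, 1, 2]].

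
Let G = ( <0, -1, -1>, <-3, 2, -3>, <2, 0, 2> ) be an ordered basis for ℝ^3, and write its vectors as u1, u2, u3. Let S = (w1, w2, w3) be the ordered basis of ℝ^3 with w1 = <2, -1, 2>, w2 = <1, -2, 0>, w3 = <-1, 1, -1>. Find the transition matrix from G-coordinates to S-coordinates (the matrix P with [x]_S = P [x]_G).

[[0, -1, 2], [1, 0, 0], [1, 1, 2]]

Take x = uj: its G-coordinates are the j-th standard unit vector, so P e_j — column j of P — equals [uj]_S.
u1 = 0·w1 + w2 + w3, giving column 1 = <0, 1, 1>; repeating for each j gives P = [[0, -1, 2], [1, 0, 0], [1, 1, 2]].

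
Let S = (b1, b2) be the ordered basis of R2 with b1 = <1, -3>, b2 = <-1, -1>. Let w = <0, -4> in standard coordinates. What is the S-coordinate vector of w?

<1, 1>

[w]_S is the unique c with M c = w, where M has columns b1, b2.
System: c_1 - c_2 = 0, -3c_1 - c_2 = -4; solving gives c_1 = 1, c_2 = 1.
Check: b1 + b2 = <0, -4>.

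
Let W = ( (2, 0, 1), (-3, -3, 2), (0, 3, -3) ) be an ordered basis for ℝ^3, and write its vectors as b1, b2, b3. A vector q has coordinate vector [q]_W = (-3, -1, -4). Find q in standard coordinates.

(-3, -9, 7)

By definition q = -3b1 - b2 - 4b3.
Summing componentwise gives (-3, -9, 7).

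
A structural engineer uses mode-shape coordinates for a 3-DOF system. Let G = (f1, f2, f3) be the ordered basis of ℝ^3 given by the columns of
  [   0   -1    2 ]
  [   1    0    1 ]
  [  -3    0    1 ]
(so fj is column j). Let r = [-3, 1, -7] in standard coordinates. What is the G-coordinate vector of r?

[r]_G is the unique c with M c = r, where M has columns f1, ..., f3.
Row-reducing the augmented matrix [M | r] gives c = (2, 1, -1).
Check: 2f1 + f2 - f3 = [-3, 1, -7].

[2, 1, -1]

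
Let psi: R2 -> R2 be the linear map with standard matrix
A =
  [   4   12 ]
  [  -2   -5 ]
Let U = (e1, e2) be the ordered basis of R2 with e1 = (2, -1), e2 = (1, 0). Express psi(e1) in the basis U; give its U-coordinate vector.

(-1, -2)

Compute psi(e1) = A e1 = (-4, 1) in standard coordinates.
Then write this in U-coordinates: solve for y in y_1 e1 + y_2 e2 = (-4, 1).
This gives y = (-1, -2), which is column 1 of [psi]_U.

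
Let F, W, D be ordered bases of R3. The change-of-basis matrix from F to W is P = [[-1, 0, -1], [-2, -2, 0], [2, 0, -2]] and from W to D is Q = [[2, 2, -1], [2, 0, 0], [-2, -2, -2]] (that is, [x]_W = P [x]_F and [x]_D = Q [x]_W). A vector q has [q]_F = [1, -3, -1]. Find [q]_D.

[4, 0, -16]

Apply P to get W-coordinates [0, 4, 4], then Q to get D-coordinates.
The result is [q]_D = [4, 0, -16].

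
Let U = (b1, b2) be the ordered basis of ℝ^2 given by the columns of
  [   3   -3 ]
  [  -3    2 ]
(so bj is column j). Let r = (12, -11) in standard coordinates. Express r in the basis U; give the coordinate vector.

(3, -1)

Write r = c_1 b1 + c_2 b2 and solve for the c_i.
System: 3c_1 - 3c_2 = 12, -3c_1 + 2c_2 = -11; solving gives c_1 = 3, c_2 = -1.
Check: 3b1 - b2 = (12, -11).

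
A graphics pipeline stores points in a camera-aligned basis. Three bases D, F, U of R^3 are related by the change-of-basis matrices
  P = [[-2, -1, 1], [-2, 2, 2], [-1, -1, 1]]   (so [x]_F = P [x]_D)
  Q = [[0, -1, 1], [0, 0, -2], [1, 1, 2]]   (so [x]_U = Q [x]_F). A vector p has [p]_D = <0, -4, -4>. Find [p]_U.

<16, 0, -16>

Composing the changes, [p]_U = Q P [p]_D.
Q P = [[1, -3, -1], [2, 2, -2], [-6, -1, 5]]; applying this to <0, -4, -4> gives <16, 0, -16>.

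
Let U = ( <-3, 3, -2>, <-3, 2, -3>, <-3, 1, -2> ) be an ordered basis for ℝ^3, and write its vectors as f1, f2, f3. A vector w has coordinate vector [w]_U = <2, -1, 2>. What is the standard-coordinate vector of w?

<-9, 6, -5>

The coordinates say w = 2f1 - f2 + 2f3; adding the scaled basis vectors gives <-9, 6, -5>.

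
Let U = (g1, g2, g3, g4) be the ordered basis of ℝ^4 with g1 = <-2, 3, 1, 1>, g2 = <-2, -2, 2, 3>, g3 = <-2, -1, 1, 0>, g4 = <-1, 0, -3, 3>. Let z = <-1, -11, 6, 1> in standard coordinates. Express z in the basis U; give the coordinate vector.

Write z = c_1 g1 + ... + c_4 g4 and solve for the c_i.
Gaussian elimination on [M | z] yields c = (-2, 2, 1, -1).
Check: -2g1 + 2g2 + g3 - g4 = <-1, -11, 6, 1>.

<-2, 2, 1, -1>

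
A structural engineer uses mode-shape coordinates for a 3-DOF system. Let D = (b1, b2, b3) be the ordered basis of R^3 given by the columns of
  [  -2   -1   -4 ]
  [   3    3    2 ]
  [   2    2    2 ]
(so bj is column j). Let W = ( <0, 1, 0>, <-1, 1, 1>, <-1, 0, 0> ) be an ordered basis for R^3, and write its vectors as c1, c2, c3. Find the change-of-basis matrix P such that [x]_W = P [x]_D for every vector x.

Column j of P is [bj]_W, since P maps D-coordinates to W-coordinates.
Expressing b1 in W: b1 = c1 + 2c2 + 0·c3, so column 1 of P is <1, 2, 0>.
Doing the same for each bj gives P = [[1, 1, 0], [2, 2, 2], [0, -1, 2]].

[[1, 1, 0], [2, 2, 2], [0, -1, 2]]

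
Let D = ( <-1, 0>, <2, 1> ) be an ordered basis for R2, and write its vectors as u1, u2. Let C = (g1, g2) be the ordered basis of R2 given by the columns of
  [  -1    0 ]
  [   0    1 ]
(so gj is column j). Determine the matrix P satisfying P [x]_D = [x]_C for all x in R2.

Let M have columns uj and N have columns gj. Then for every x, N [x]_C = x = M [x]_D, so P = N^(-1) M.
Since det N = -1, N^(-1) has integer entries; multiplying gives P = [[1, -2], [0, 1]].

[[1, -2], [0, 1]]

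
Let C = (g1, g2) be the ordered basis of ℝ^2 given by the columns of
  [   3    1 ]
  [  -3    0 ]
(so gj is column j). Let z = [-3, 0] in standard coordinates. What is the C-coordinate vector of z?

Write z = c_1 g1 + c_2 g2 and solve for the c_i.
System: 3c_1 + c_2 = -3, -3c_1 + 0c_2 = 0; solving gives c_1 = 0, c_2 = -3.
Check: 0·g1 - 3g2 = [-3, 0].

[0, -3]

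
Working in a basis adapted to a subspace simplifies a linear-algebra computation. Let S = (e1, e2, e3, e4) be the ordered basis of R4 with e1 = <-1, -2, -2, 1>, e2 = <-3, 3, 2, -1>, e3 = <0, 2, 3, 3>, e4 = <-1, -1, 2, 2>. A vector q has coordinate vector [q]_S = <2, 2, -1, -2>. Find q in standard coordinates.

<-6, 2, -7, -7>

q = M [q]_S, where M has columns e1, ..., e4.
Carrying out the matrix-vector product, q = <-6, 2, -7, -7>.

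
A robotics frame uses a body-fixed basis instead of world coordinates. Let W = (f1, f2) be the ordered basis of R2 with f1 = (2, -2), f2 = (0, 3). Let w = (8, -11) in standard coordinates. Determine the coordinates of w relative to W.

[w]_W is the unique c with M c = w, where M has columns f1, f2.
System: 2c_1 + 0c_2 = 8, -2c_1 + 3c_2 = -11; solving gives c_1 = 4, c_2 = -1.
Check: 4f1 - f2 = (8, -11).

(4, -1)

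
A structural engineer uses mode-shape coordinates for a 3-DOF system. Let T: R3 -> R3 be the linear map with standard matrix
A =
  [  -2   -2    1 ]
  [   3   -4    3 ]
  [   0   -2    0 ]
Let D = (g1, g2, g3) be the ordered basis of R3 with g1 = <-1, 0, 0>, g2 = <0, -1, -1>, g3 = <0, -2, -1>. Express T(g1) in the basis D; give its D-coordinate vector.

<-2, -3, 3>

Compute T(g1) = A g1 = <2, -3, 0> in standard coordinates.
Then write this in D-coordinates: solve for y in y_1 g1 + ... + y_3 g3 = <2, -3, 0>.
This gives y = <-2, -3, 3>, which is column 1 of [T]_D.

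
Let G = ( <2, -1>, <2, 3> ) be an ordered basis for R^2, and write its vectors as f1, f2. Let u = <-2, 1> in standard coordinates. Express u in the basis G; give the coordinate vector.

<-1, 0>

Write u = c_1 f1 + c_2 f2 and solve for the c_i.
System: 2c_1 + 2c_2 = -2, -c_1 + 3c_2 = 1; solving gives c_1 = -1, c_2 = 0.
Check: -f1 + 0·f2 = <-2, 1>.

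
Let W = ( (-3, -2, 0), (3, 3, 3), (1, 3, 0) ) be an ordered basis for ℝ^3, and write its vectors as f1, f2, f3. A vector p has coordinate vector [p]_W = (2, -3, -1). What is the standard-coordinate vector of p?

The coordinates say p = 2f1 - 3f2 - f3; adding the scaled basis vectors gives (-16, -16, -9).

(-16, -16, -9)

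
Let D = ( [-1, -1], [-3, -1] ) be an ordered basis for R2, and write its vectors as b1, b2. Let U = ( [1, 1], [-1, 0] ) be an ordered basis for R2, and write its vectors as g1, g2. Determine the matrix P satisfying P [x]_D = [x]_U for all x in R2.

Let M have columns bj and N have columns gj. Then for every x, N [x]_U = x = M [x]_D, so P = N^(-1) M.
Since det N = 1, N^(-1) has integer entries; multiplying gives P = [[-1, -1], [0, 2]].

[[-1, -1], [0, 2]]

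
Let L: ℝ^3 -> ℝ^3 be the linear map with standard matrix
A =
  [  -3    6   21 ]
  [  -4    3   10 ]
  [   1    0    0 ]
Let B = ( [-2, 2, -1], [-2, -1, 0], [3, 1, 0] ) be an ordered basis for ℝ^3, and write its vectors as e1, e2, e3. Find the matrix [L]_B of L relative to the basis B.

[[2, 2, -3], [1, 1, 0], [1, 2, -3]]

The j-th column of [L]_B is [L(ej)]_B.
L(e1) = A e1 = [-3, 4, -2] = 2e1 + e2 + e3, so column 1 is [2, 1, 1].
Repeating for e2, e3 and assembling the columns gives [[2, 2, -3], [1, 1, 0], [1, 2, -3]].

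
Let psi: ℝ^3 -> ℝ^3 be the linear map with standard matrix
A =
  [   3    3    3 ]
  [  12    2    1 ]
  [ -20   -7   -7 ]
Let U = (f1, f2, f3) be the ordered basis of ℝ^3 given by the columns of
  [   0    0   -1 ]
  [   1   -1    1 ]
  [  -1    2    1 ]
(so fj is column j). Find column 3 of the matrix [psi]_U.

Compute psi(f3) = A f3 = [3, -9, 6] in standard coordinates.
Then write this in U-coordinates: solve for y in y_1 f1 + ... + y_3 f3 = [3, -9, 6].
This gives y = [-3, 3, -3], which is column 3 of [psi]_U.

[-3, 3, -3]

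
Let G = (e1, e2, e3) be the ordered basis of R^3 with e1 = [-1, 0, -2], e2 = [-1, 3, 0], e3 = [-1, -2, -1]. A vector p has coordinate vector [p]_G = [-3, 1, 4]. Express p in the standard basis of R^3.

By definition p = -3e1 + e2 + 4e3.
Summing componentwise gives [-2, -5, 2].

[-2, -5, 2]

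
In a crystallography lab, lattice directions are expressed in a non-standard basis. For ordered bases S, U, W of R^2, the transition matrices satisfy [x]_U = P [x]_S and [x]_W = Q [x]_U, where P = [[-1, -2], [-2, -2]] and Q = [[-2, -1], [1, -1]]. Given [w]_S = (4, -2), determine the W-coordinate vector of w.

(4, 4)

First [w]_U = P [w]_S = (0, -4).
Then [w]_W = Q [w]_U = (4, 4).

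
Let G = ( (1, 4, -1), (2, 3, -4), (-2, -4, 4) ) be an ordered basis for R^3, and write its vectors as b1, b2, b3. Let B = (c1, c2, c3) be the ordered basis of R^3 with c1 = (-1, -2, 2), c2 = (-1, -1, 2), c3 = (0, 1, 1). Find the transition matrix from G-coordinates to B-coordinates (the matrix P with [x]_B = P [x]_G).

Let M have columns bj and N have columns cj. Then for every x, N [x]_B = x = M [x]_G, so P = N^(-1) M.
Since det N = -1, N^(-1) has integer entries; multiplying gives P = [[-2, -1, 2], [1, -1, 0], [1, 0, 0]].

[[-2, -1, 2], [1, -1, 0], [1, 0, 0]]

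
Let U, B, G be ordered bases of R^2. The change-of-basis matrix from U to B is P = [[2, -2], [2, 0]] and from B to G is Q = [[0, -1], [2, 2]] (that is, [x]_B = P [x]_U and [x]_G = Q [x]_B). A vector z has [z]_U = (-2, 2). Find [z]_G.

(4, -24)

First [z]_B = P [z]_U = (-8, -4).
Then [z]_G = Q [z]_B = (4, -24).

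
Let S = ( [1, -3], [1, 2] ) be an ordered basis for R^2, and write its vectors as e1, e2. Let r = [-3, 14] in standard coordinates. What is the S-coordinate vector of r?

Write r = c_1 e1 + c_2 e2 and solve for the c_i.
System: c_1 + c_2 = -3, -3c_1 + 2c_2 = 14; solving gives c_1 = -4, c_2 = 1.
Check: -4e1 + e2 = [-3, 14].

[-4, 1]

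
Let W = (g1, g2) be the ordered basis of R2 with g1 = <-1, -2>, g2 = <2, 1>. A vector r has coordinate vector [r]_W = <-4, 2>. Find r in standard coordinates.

<8, 10>

By definition r = -4g1 + 2g2.
Summing componentwise gives <8, 10>.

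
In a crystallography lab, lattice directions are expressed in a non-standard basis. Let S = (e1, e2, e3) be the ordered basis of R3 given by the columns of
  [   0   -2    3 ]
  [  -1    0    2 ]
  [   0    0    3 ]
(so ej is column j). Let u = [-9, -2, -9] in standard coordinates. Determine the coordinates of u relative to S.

[-4, 0, -3]

We seek scalars with c_1 e1 + ... + c_3 e3 = u; equivalently solve M c = u where the columns of M are e1, ..., e3.
Row-reducing the augmented matrix [M | u] gives c = (-4, 0, -3).
Check: -4e1 + 0·e2 - 3e3 = [-9, -2, -9].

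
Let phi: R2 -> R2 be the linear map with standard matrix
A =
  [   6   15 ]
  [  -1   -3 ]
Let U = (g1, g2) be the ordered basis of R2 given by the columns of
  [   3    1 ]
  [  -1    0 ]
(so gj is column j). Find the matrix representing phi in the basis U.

The j-th column of [phi]_U is [phi(gj)]_U.
phi(g1) = A g1 = [3, 0] = 0·g1 + 3g2, so column 1 is [0, 3].
Repeating for g2 and assembling the columns gives [[0, 1], [3, 3]].

[[0, 1], [3, 3]]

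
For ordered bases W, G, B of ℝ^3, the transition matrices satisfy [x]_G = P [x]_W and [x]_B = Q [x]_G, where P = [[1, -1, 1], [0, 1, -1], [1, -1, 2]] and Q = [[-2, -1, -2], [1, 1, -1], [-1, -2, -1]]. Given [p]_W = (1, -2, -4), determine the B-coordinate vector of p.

Apply P to get G-coordinates (-1, 2, -5), then Q to get B-coordinates.
The result is [p]_B = (10, 6, 2).

(10, 6, 2)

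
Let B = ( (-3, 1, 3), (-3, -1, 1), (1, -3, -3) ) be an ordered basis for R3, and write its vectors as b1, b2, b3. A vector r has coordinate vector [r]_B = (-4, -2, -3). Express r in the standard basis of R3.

(15, 7, -5)

r = M [r]_B, where M has columns b1, ..., b3.
Carrying out the matrix-vector product, r = (15, 7, -5).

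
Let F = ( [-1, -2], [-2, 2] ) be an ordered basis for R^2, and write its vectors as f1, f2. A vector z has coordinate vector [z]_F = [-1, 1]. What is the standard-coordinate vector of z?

[-1, 4]

The coordinates say z = -f1 + f2; adding the scaled basis vectors gives [-1, 4].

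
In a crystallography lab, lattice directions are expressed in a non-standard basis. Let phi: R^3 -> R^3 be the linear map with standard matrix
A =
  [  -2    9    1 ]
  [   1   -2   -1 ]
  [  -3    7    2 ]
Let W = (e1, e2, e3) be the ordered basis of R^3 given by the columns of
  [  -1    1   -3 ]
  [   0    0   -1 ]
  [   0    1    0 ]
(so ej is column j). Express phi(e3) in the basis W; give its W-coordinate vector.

Column 3 of [phi]_W is the W-coordinate vector of phi(e3).
In standard coordinates phi(e3) = A e3 = <-3, -1, 2>.
Converting to W: <-3, -1, 2> = 2e1 + 2e2 + e3, so the coordinate vector is <2, 2, 1>.

<2, 2, 1>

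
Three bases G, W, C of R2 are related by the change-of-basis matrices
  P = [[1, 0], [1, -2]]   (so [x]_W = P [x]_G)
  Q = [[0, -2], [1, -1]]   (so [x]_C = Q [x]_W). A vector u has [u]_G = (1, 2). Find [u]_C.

First [u]_W = P [u]_G = (1, -3).
Then [u]_C = Q [u]_W = (6, 4).

(6, 4)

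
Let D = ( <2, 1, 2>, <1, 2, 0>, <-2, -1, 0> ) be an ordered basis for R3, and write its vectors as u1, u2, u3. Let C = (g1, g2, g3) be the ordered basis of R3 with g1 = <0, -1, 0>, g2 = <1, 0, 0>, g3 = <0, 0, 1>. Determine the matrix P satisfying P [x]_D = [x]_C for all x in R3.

[[-1, -2, 1], [2, 1, -2], [2, 0, 0]]

Let M have columns uj and N have columns gj. Then for every x, N [x]_C = x = M [x]_D, so P = N^(-1) M.
Since det N = 1, N^(-1) has integer entries; multiplying gives P = [[-1, -2, 1], [2, 1, -2], [2, 0, 0]].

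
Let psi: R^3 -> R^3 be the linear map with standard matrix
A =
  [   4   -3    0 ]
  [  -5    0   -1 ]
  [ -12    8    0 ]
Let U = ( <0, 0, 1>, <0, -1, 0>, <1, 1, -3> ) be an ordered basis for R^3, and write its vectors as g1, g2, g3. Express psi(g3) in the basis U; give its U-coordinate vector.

<-1, 3, 1>

Compute psi(g3) = A g3 = <1, -2, -4> in standard coordinates.
Then write this in U-coordinates: solve for y in y_1 g1 + ... + y_3 g3 = <1, -2, -4>.
This gives y = <-1, 3, 1>, which is column 3 of [psi]_U.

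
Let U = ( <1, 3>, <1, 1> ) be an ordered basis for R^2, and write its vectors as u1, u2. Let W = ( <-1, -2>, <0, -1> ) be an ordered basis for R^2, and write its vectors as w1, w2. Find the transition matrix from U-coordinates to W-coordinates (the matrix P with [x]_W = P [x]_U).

[[-1, -1], [-1, 1]]

Let M have columns uj and N have columns wj. Then for every x, N [x]_W = x = M [x]_U, so P = N^(-1) M.
Since det N = 1, N^(-1) has integer entries; multiplying gives P = [[-1, -1], [-1, 1]].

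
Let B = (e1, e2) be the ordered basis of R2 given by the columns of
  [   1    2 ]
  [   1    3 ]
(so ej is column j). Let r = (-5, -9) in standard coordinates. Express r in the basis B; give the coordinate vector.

(3, -4)

We seek scalars with c_1 e1 + c_2 e2 = r; equivalently solve M c = r where the columns of M are e1, e2.
System: c_1 + 2c_2 = -5, c_1 + 3c_2 = -9; solving gives c_1 = 3, c_2 = -4.
Check: 3e1 - 4e2 = (-5, -9).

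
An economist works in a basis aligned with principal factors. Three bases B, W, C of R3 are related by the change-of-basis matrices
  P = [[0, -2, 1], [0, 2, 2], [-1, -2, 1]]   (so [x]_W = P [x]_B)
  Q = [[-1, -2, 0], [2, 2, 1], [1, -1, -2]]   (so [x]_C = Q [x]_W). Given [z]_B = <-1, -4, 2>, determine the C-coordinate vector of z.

Apply P to get W-coordinates <10, -4, 11>, then Q to get C-coordinates.
The result is [z]_C = <-2, 23, -8>.

<-2, 23, -8>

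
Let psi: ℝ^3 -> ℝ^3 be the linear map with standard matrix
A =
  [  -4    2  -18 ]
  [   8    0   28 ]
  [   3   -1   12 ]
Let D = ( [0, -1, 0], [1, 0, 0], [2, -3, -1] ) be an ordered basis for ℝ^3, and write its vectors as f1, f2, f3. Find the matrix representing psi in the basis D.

With P the matrix whose columns are f1, ..., f3, [psi]_D = P^(-1) A P.
Column by column: psi(f1) = A f1 = [-2, 0, 1]; its D-coordinates [3, 0, -1] give column 1.
Continuing for each basis vector yields [psi]_D = [[3, 1, 3], [0, 2, -2], [-1, -3, 3]].

[[3, 1, 3], [0, 2, -2], [-1, -3, 3]]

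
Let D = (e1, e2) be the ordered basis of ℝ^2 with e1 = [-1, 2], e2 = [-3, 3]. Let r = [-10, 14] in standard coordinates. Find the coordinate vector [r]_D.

[r]_D is the unique c with M c = r, where M has columns e1, e2.
System: -c_1 - 3c_2 = -10, 2c_1 + 3c_2 = 14; solving gives c_1 = 4, c_2 = 2.
Check: 4e1 + 2e2 = [-10, 14].

[4, 2]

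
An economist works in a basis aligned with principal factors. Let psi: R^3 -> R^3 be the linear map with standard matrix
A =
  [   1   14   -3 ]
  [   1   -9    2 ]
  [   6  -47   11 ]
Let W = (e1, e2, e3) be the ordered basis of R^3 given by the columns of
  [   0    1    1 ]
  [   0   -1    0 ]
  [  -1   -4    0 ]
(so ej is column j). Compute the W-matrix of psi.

The j-th column of [psi]_W is [psi(ej)]_W.
psi(e1) = A e1 = (3, -2, -11) = 3e1 + 2e2 + e3, so column 1 is (3, 2, 1).
Repeating for e2, e3 and assembling the columns gives [[3, -1, -2], [2, -2, -1], [1, 1, 2]].

[[3, -1, -2], [2, -2, -1], [1, 1, 2]]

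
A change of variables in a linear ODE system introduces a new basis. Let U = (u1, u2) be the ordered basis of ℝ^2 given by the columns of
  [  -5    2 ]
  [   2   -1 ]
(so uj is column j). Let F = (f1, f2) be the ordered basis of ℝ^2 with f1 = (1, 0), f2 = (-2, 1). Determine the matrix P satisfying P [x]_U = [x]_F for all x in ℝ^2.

[[-1, 0], [2, -1]]

Let M have columns uj and N have columns fj. Then for every x, N [x]_F = x = M [x]_U, so P = N^(-1) M.
Since det N = 1, N^(-1) has integer entries; multiplying gives P = [[-1, 0], [2, -1]].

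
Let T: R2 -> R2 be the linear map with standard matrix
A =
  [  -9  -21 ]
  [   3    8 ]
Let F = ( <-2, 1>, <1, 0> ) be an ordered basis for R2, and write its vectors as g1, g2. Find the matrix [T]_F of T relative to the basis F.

Let P have columns g1, g2. Then [T]_F = P^(-1) A P.
Here det P = -1, so P^(-1) is integer; computing A P first and then P^(-1)(A P) gives [[2, 3], [1, -3]].

[[2, 3], [1, -3]]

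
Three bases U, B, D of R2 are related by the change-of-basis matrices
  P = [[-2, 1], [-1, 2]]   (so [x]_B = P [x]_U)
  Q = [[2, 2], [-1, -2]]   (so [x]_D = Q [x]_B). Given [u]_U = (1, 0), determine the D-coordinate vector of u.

(-6, 4)

Apply P to get B-coordinates (-2, -1), then Q to get D-coordinates.
The result is [u]_D = (-6, 4).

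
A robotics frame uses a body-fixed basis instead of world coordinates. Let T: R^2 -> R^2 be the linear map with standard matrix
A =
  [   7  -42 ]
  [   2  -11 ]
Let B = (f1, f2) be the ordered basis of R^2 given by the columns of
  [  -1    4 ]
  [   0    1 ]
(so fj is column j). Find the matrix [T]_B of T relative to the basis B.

Let P have columns f1, f2. Then [T]_B = P^(-1) A P.
Here det P = -1, so P^(-1) is integer; computing A P first and then P^(-1)(A P) gives [[-1, 2], [-2, -3]].

[[-1, 2], [-2, -3]]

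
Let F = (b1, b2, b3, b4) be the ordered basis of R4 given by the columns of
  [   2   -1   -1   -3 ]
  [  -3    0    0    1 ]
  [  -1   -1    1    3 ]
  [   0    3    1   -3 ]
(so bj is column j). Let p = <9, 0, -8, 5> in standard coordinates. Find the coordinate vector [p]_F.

[p]_F is the unique c with M c = p, where M has columns b1, ..., b4.
Solving this 4x4 system gives c = (-1, -1, -1, -3).
Check: -b1 - b2 - b3 - 3b4 = <9, 0, -8, 5>.

<-1, -1, -1, -3>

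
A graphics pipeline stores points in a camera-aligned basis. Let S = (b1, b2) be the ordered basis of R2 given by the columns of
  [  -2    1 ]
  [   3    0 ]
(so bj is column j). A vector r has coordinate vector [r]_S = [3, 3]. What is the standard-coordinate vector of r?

[-3, 9]

The coordinates say r = 3b1 + 3b2; adding the scaled basis vectors gives [-3, 9].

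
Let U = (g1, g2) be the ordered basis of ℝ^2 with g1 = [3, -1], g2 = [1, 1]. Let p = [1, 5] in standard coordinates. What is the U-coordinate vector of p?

Write p = c_1 g1 + c_2 g2 and solve for the c_i.
System: 3c_1 + c_2 = 1, -c_1 + c_2 = 5; solving gives c_1 = -1, c_2 = 4.
Check: -g1 + 4g2 = [1, 5].

[-1, 4]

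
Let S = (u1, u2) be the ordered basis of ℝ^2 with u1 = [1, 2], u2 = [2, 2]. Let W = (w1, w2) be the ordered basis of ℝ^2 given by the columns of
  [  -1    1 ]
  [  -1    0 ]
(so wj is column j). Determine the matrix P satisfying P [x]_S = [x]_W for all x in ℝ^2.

[[-2, -2], [-1, 0]]

Let M have columns uj and N have columns wj. Then for every x, N [x]_W = x = M [x]_S, so P = N^(-1) M.
Since det N = 1, N^(-1) has integer entries; multiplying gives P = [[-2, -2], [-1, 0]].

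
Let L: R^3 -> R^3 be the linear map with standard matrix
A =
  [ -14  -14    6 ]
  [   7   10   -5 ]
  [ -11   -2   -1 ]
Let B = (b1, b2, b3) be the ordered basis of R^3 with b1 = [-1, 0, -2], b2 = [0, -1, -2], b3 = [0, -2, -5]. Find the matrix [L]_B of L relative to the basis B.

[[-2, -2, 2], [3, 0, 1], [-3, 0, -3]]

With P the matrix whose columns are b1, ..., b3, [L]_B = P^(-1) A P.
Column by column: L(b1) = A b1 = [2, 3, 13]; its B-coordinates [-2, 3, -3] give column 1.
Continuing for each basis vector yields [L]_B = [[-2, -2, 2], [3, 0, 1], [-3, 0, -3]].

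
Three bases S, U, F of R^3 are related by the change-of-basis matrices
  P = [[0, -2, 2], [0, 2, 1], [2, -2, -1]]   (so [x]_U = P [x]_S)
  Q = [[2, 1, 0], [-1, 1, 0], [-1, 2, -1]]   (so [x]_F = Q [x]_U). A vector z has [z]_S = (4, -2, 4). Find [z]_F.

First [z]_U = P [z]_S = (12, 0, 8).
Then [z]_F = Q [z]_U = (24, -12, -20).

(24, -12, -20)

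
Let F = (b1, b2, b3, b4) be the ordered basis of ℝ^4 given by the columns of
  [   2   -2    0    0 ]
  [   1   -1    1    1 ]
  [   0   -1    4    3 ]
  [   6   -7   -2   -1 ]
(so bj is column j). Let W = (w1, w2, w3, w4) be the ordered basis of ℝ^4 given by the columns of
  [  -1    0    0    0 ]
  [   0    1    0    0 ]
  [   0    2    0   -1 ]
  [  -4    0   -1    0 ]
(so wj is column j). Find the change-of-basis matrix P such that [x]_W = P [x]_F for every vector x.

Let M have columns bj and N have columns wj. Then for every x, N [x]_W = x = M [x]_F, so P = N^(-1) M.
Since det N = 1, N^(-1) has integer entries; multiplying gives P = [[-2, 2, 0, 0], [1, -1, 1, 1], [2, -1, 2, 1], [2, -1, -2, -1]].

[[-2, 2, 0, 0], [1, -1, 1, 1], [2, -1, 2, 1], [2, -1, -2, -1]]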